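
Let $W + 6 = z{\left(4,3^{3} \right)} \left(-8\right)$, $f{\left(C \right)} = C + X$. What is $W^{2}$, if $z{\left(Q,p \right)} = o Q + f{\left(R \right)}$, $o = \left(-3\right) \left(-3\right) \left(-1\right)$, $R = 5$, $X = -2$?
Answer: $66564$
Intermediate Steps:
$f{\left(C \right)} = -2 + C$ ($f{\left(C \right)} = C - 2 = -2 + C$)
$o = -9$ ($o = 9 \left(-1\right) = -9$)
$z{\left(Q,p \right)} = 3 - 9 Q$ ($z{\left(Q,p \right)} = - 9 Q + \left(-2 + 5\right) = - 9 Q + 3 = 3 - 9 Q$)
$W = 258$ ($W = -6 + \left(3 - 36\right) \left(-8\right) = -6 - -264 = -6 + 264 = 258$)
$W^{2} = 258^{2} = 66564$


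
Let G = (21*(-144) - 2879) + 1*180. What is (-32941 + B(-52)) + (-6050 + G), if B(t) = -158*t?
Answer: -36498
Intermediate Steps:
G = -5723 (G = (-3024 - 2879) + 180 = -5903 + 180 = -5723)
(-32941 + B(-52)) + (-6050 + G) = (-32941 - 158*(-52)) + (-6050 - 5723) = (-32941 + 8216) - 11773 = -24725 - 11773 = -36498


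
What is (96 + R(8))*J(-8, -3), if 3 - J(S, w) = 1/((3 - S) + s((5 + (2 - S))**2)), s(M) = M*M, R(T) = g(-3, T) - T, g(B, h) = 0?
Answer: 3341954/12659 ≈ 264.00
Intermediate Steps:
R(T) = -T (R(T) = 0 - T = -T)
s(M) = M**2
J(S, w) = 3 - 1/(3 + (7 - S)**4 - S) (J(S, w) = 3 - 1/((3 - S) + ((5 + (2 - S))**2)**2) = 3 - 1/((3 - S) + ((7 - S)**2)**2) = 3 - 1/((3 - S) + (7 - S)**4) = 3 - 1/(3 + (7 - S)**4 - S))
(96 + R(8))*J(-8, -3) = (96 - 1*8)*((8 - 3*(-8) + 3*(-7 - 8)**4)/(3 + (-7 - 8)**4 - 1*(-8))) = (96 - 8)*((8 + 24 + 3*(-15)**4)/(3 + (-15)**4 + 8)) = 88*((8 + 24 + 3*50625)/(3 + 50625 + 8)) = 88*((8 + 24 + 151875)/50636) = 88*((1/50636)*151907) = 88*(151907/50636) = 3341954/12659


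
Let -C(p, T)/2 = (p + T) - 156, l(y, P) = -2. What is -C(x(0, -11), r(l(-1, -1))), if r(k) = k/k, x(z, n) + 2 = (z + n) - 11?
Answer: -358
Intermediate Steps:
x(z, n) = -13 + n + z (x(z, n) = -2 + ((z + n) - 11) = -2 + ((n + z) - 11) = -2 + (-11 + n + z) = -13 + n + z)
r(k) = 1
C(p, T) = 312 - 2*T - 2*p (C(p, T) = -2*((p + T) - 156) = -2*((T + p) - 156) = -2*(-156 + T + p) = 312 - 2*T - 2*p)
-C(x(0, -11), r(l(-1, -1))) = -(312 - 2*1 - 2*(-13 - 11 + 0)) = -(312 - 2 - 2*(-24)) = -(312 - 2 + 48) = -1*358 = -358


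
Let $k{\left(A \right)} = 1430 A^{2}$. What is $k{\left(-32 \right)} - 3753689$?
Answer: $-2289369$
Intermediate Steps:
$k{\left(-32 \right)} - 3753689 = 1430 \left(-32\right)^{2} - 3753689 = 1430 \cdot 1024 - 3753689 = 1464320 - 3753689 = -2289369$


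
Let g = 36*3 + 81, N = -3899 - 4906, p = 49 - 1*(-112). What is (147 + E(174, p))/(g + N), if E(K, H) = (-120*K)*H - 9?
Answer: 560257/1436 ≈ 390.15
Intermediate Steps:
p = 161 (p = 49 + 112 = 161)
E(K, H) = -9 - 120*H*K (E(K, H) = -120*H*K - 9 = -9 - 120*H*K)
N = -8805
g = 189 (g = 108 + 81 = 189)
(147 + E(174, p))/(g + N) = (147 + (-9 - 120*161*174))/(189 - 8805) = (147 + (-9 - 3361680))/(-8616) = (147 - 3361689)*(-1/8616) = -3361542*(-1/8616) = 560257/1436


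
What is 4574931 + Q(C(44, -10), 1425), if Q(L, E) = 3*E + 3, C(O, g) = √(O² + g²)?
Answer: 4579209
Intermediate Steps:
Q(L, E) = 3 + 3*E
4574931 + Q(C(44, -10), 1425) = 4574931 + (3 + 3*1425) = 4574931 + (3 + 4275) = 4574931 + 4278 = 4579209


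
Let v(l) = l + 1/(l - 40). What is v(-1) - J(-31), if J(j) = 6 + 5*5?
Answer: -1313/41 ≈ -32.024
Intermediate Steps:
J(j) = 31 (J(j) = 6 + 25 = 31)
v(l) = l + 1/(-40 + l)
v(-1) - J(-31) = (1 + (-1)**2 - 40*(-1))/(-40 - 1) - 1*31 = (1 + 1 + 40)/(-41) - 31 = -1/41*42 - 31 = -42/41 - 31 = -1313/41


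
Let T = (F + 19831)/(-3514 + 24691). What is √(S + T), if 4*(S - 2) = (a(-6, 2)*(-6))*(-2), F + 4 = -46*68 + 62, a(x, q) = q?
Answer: √438074481/7059 ≈ 2.9650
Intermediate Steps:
F = -3070 (F = -4 + (-46*68 + 62) = -4 + (-3128 + 62) = -4 - 3066 = -3070)
T = 5587/7059 (T = (-3070 + 19831)/(-3514 + 24691) = 16761/21177 = 16761*(1/21177) = 5587/7059 ≈ 0.79147)
S = 8 (S = 2 + ((2*(-6))*(-2))/4 = 2 + (-12*(-2))/4 = 2 + (¼)*24 = 2 + 6 = 8)
√(S + T) = √(8 + 5587/7059) = √(62059/7059) = √438074481/7059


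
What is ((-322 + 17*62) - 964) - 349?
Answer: -581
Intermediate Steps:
((-322 + 17*62) - 964) - 349 = ((-322 + 1054) - 964) - 349 = (732 - 964) - 349 = -232 - 349 = -581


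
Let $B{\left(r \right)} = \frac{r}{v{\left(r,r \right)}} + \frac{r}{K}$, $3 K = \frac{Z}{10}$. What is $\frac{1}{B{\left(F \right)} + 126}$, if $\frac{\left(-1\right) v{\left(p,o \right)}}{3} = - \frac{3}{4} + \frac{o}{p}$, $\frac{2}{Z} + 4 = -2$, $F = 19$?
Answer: $- \frac{3}{4828} \approx -0.00062138$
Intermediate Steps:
$Z = - \frac{1}{3}$ ($Z = \frac{2}{-4 - 2} = \frac{2}{-6} = 2 \left(- \frac{1}{6}\right) = - \frac{1}{3} \approx -0.33333$)
$K = - \frac{1}{90}$ ($K = \frac{\left(- \frac{1}{3}\right) \frac{1}{10}}{3} = \frac{1}{3} \left(- \frac{1}{30}\right) = - \frac{1}{90} \approx -0.011111$)
$v{\left(p,o \right)} = \frac{9}{4} - \frac{3 o}{p}$ ($v{\left(p,o \right)} = - 3 \left(- \frac{3}{4} + \frac{o}{p}\right) = \frac{9}{4} - \frac{3 o}{p}$)
$B{\left(r \right)} = - \frac{274 r}{3}$ ($B{\left(r \right)} = \frac{r}{\frac{9}{4} - \frac{3 r}{r}} + \frac{r}{- \frac{1}{90}} = \frac{r}{\frac{9}{4} - 3} + r \left(-90\right) = \frac{r}{- \frac{3}{4}} - 90 r = r \left(- \frac{4}{3}\right) - 90 r = - \frac{4 r}{3} - 90 r = - \frac{274 r}{3}$)
$\frac{1}{B{\left(F \right)} + 126} = \frac{1}{\left(- \frac{274}{3}\right) 19 + 126} = \frac{1}{- \frac{5206}{3} + 126} = \frac{1}{- \frac{4828}{3}} = - \frac{3}{4828}$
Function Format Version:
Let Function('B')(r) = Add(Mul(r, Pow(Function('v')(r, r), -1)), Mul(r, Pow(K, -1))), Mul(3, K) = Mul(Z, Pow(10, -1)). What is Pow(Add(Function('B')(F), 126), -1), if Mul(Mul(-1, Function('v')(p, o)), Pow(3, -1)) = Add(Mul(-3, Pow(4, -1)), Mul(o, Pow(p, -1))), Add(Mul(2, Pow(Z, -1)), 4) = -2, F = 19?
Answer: Rational(-3, 4828) ≈ -0.00062138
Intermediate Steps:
Z = Rational(-1, 3) (Z = Mul(2, Pow(Add(-4, -2), -1)) = Mul(2, Pow(-6, -1)) = Mul(2, Rational(-1, 6)) = Rational(-1, 3) ≈ -0.33333)
K = Rational(-1, 90) (K = Mul(Rational(1, 3), Mul(Rational(-1, 3), Pow(10, -1))) = Mul(Rational(1, 3), Mul(Rational(-1, 3), Rational(1, 10))) = Mul(Rational(1, 3), Rational(-1, 30)) = Rational(-1, 90) ≈ -0.011111)
Function('v')(p, o) = Add(Rational(9, 4), Mul(-3, o, Pow(p, -1))) (Function('v')(p, o) = Mul(-3, Add(Mul(-3, Pow(4, -1)), Mul(o, Pow(p, -1)))) = Mul(-3, Add(Mul(-3, Rational(1, 4)), Mul(o, Pow(p, -1)))) = Mul(-3, Add(Rational(-3, 4), Mul(o, Pow(p, -1)))) = Add(Rational(9, 4), Mul(-3, o, Pow(p, -1))))
Function('B')(r) = Mul(Rational(-274, 3), r) (Function('B')(r) = Add(Mul(r, Pow(Add(Rational(9, 4), Mul(-3, r, Pow(r, -1))), -1)), Mul(r, Pow(Rational(-1, 90), -1))) = Add(Mul(r, Pow(Add(Rational(9, 4), -3), -1)), Mul(r, -90)) = Add(Mul(r, Pow(Rational(-3, 4), -1)), Mul(-90, r)) = Add(Mul(r, Rational(-4, 3)), Mul(-90, r)) = Add(Mul(Rational(-4, 3), r), Mul(-90, r)) = Mul(Rational(-274, 3), r))
Pow(Add(Function('B')(F), 126), -1) = Pow(Add(Mul(Rational(-274, 3), 19), 126), -1) = Pow(Add(Rational(-5206, 3), 126), -1) = Pow(Rational(-4828, 3), -1) = Rational(-3, 4828)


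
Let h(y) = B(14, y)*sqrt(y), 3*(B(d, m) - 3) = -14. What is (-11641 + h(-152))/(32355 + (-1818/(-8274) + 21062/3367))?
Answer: -7721463659/21465334102 - 3316495*I*sqrt(38)/32198001153 ≈ -0.35972 - 0.00063495*I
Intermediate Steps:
B(d, m) = -5/3 (B(d, m) = 3 + (1/3)*(-14) = 3 - 14/3 = -5/3)
h(y) = -5*sqrt(y)/3
(-11641 + h(-152))/(32355 + (-1818/(-8274) + 21062/3367)) = (-11641 - 10*I*sqrt(38)/3)/(32355 + (-1818/(-8274) + 21062/3367)) = (-11641 - 10*I*sqrt(38)/3)/(32355 + (-1818*(-1/8274) + 21062*(1/3367))) = (-11641 - 10*I*sqrt(38)/3)/(32355 + (303/1379 + 21062/3367)) = (-11641 - 10*I*sqrt(38)/3)/(32355 + 4294957/663299) = (-11641 - 10*I*sqrt(38)/3)/(21465334102/663299) = (-11641 - 10*I*sqrt(38)/3)*(663299/21465334102) = -7721463659/21465334102 - 3316495*I*sqrt(38)/32198001153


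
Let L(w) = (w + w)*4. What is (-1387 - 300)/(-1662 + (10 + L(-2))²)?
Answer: 1687/1626 ≈ 1.0375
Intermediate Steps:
L(w) = 8*w (L(w) = (2*w)*4 = 8*w)
(-1387 - 300)/(-1662 + (10 + L(-2))²) = (-1387 - 300)/(-1662 + (10 + 8*(-2))²) = -1687/(-1662 + (10 - 16)²) = -1687/(-1662 + (-6)²) = -1687/(-1662 + 36) = -1687/(-1626) = -1687*(-1/1626) = 1687/1626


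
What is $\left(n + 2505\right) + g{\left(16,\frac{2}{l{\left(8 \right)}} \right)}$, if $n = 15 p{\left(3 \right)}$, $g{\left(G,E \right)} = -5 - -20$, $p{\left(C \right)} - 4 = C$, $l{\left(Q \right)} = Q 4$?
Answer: $2625$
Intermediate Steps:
$l{\left(Q \right)} = 4 Q$
$p{\left(C \right)} = 4 + C$
$g{\left(G,E \right)} = 15$ ($g{\left(G,E \right)} = -5 + 20 = 15$)
$n = 105$ ($n = 15 \left(4 + 3\right) = 15 \cdot 7 = 105$)
$\left(n + 2505\right) + g{\left(16,\frac{2}{l{\left(8 \right)}} \right)} = \left(105 + 2505\right) + 15 = 2610 + 15 = 2625$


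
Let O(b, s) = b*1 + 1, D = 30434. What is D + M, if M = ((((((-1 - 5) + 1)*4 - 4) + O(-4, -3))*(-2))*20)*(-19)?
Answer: 9914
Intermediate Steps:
O(b, s) = 1 + b (O(b, s) = b + 1 = 1 + b)
M = -20520 (M = ((((((-1 - 5) + 1)*4 - 4) + (1 - 4))*(-2))*20)*(-19) = (((((-6 + 1)*4 - 4) - 3)*(-2))*20)*(-19) = ((((-5*4 - 4) - 3)*(-2))*20)*(-19) = ((((-20 - 4) - 3)*(-2))*20)*(-19) = (((-24 - 3)*(-2))*20)*(-19) = (-27*(-2)*20)*(-19) = (54*20)*(-19) = 1080*(-19) = -20520)
D + M = 30434 - 20520 = 9914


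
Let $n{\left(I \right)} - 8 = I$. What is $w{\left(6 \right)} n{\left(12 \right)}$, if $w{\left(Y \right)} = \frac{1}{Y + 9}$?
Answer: $\frac{4}{3} \approx 1.3333$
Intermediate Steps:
$w{\left(Y \right)} = \frac{1}{9 + Y}$
$n{\left(I \right)} = 8 + I$
$w{\left(6 \right)} n{\left(12 \right)} = \frac{8 + 12}{9 + 6} = \frac{1}{15} \cdot 20 = \frac{4}{3}$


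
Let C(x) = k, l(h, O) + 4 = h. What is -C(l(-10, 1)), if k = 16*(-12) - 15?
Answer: 207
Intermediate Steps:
k = -207 (k = -192 - 15 = -207)
l(h, O) = -4 + h
C(x) = -207
-C(l(-10, 1)) = -1*(-207) = 207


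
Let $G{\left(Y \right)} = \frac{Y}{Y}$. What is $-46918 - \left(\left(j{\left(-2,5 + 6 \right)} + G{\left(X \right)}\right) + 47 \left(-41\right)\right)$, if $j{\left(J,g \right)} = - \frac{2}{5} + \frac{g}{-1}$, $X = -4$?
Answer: $- \frac{224903}{5} \approx -44981.0$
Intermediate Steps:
$j{\left(J,g \right)} = - \frac{2}{5} - g$ ($j{\left(J,g \right)} = \left(-2\right) \frac{1}{5} + g \left(-1\right) = - \frac{2}{5} - g$)
$G{\left(Y \right)} = 1$
$-46918 - \left(\left(j{\left(-2,5 + 6 \right)} + G{\left(X \right)}\right) + 47 \left(-41\right)\right) = -46918 - \left(\left(\left(- \frac{2}{5} - \left(5 + 6\right)\right) + 1\right) + 47 \left(-41\right)\right) = -46918 - \left(\left(\left(- \frac{2}{5} - 11\right) + 1\right) - 1927\right) = -46918 - \left(\left(- \frac{57}{5} + 1\right) - 1927\right) = -46918 - \left(- \frac{52}{5} - 1927\right) = -46918 - - \frac{9687}{5} = -46918 + \frac{9687}{5} = - \frac{224903}{5}$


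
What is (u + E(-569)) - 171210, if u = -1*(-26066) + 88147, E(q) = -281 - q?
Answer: -56709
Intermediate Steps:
u = 114213 (u = 26066 + 88147 = 114213)
(u + E(-569)) - 171210 = (114213 + (-281 - 1*(-569))) - 171210 = (114213 + (-281 + 569)) - 171210 = (114213 + 288) - 171210 = 114501 - 171210 = -56709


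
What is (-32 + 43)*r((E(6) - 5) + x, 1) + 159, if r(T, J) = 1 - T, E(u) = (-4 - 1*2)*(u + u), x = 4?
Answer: 973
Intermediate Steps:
E(u) = -12*u (E(u) = (-4 - 2)*(2*u) = -12*u)
(-32 + 43)*r((E(6) - 5) + x, 1) + 159 = (-32 + 43)*(1 - ((-12*6 - 5) + 4)) + 159 = 11*(1 - ((-72 - 5) + 4)) + 159 = 11*(1 - (-77 + 4)) + 159 = 11*(1 - 1*(-73)) + 159 = 11*(1 + 73) + 159 = 11*74 + 159 = 814 + 159 = 973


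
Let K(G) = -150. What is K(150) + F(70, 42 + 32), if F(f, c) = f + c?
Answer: -6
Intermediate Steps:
F(f, c) = c + f
K(150) + F(70, 42 + 32) = -150 + ((42 + 32) + 70) = -150 + (74 + 70) = -150 + 144 = -6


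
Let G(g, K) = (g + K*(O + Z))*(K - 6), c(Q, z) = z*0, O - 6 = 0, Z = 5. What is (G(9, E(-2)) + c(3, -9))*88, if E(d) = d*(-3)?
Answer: 0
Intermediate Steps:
O = 6 (O = 6 + 0 = 6)
E(d) = -3*d
c(Q, z) = 0
G(g, K) = (-6 + K)*(g + 11*K) (G(g, K) = (g + K*(6 + 5))*(K - 6) = (g + K*11)*(-6 + K) = (g + 11*K)*(-6 + K) = (-6 + K)*(g + 11*K))
(G(9, E(-2)) + c(3, -9))*88 = ((-(-198)*(-2) - 6*9 + 11*(-3*(-2))² - 3*(-2)*9) + 0)*88 = ((-66*6 - 54 + 11*6² + 6*9) + 0)*88 = ((-396 - 54 + 11*36 + 54) + 0)*88 = ((-396 - 54 + 396 + 54) + 0)*88 = (0 + 0)*88 = 0*88 = 0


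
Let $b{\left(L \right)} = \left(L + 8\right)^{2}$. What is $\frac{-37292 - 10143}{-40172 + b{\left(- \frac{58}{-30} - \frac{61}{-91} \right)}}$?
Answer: $\frac{88382077875}{74639978024} \approx 1.1841$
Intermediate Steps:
$b{\left(L \right)} = \left(8 + L\right)^{2}$
$\frac{-37292 - 10143}{-40172 + b{\left(- \frac{58}{-30} - \frac{61}{-91} \right)}} = \frac{-37292 - 10143}{-40172 + \left(8 - \left(- \frac{61}{91} - \frac{29}{15}\right)\right)^{2}} = - \frac{47435}{-40172 + \left(8 - - \frac{3554}{1365}\right)^{2}} = - \frac{47435}{-40172 + \left(8 + \left(\frac{29}{15} + \frac{61}{91}\right)\right)^{2}} = - \frac{47435}{-40172 + \left(8 + \frac{3554}{1365}\right)^{2}} = - \frac{47435}{-40172 + \left(\frac{14474}{1365}\right)^{2}} = - \frac{47435}{-40172 + \frac{209496676}{1863225}} = - \frac{47435}{- \frac{74639978024}{1863225}} = \left(-47435\right) \left(- \frac{1863225}{74639978024}\right) = \frac{88382077875}{74639978024}$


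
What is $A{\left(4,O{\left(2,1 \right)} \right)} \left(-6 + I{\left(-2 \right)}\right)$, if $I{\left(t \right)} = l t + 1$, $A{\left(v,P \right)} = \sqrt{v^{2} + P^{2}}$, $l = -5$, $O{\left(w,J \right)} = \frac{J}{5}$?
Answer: $\sqrt{401} \approx 20.025$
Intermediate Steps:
$O{\left(w,J \right)} = \frac{J}{5}$ ($O{\left(w,J \right)} = J \frac{1}{5} = \frac{J}{5}$)
$A{\left(v,P \right)} = \sqrt{P^{2} + v^{2}}$
$I{\left(t \right)} = 1 - 5 t$ ($I{\left(t \right)} = - 5 t + 1 = 1 - 5 t$)
$A{\left(4,O{\left(2,1 \right)} \right)} \left(-6 + I{\left(-2 \right)}\right) = \sqrt{\left(\frac{1}{5} \cdot 1\right)^{2} + 4^{2}} \left(-6 + \left(1 - -10\right)\right) = \sqrt{\left(\frac{1}{5}\right)^{2} + 16} \left(-6 + \left(1 + 10\right)\right) = \sqrt{\frac{1}{25} + 16} \left(-6 + 11\right) = \sqrt{\frac{401}{25}} \cdot 5 = \frac{\sqrt{401}}{5} \cdot 5 = \sqrt{401}$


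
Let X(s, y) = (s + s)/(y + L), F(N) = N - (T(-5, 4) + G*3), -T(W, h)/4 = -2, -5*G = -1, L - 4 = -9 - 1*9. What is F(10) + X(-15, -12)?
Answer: 166/65 ≈ 2.5538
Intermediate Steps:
L = -14 (L = 4 + (-9 - 1*9) = 4 + (-9 - 9) = 4 - 18 = -14)
G = ⅕ (G = -⅕*(-1) = ⅕ ≈ 0.20000)
T(W, h) = 8 (T(W, h) = -4*(-2) = 8)
F(N) = -43/5 + N (F(N) = N - (8 + (⅕)*3) = N - (8 + ⅗) = N - 1*43/5 = N - 43/5 = -43/5 + N)
X(s, y) = 2*s/(-14 + y) (X(s, y) = (s + s)/(y - 14) = (2*s)/(-14 + y) = 2*s/(-14 + y))
F(10) + X(-15, -12) = (-43/5 + 10) + 2*(-15)/(-14 - 12) = 7/5 + 2*(-15)/(-26) = 7/5 + 2*(-15)*(-1/26) = 7/5 + 15/13 = 166/65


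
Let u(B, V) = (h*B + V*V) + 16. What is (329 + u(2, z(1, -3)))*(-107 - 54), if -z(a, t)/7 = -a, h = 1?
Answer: -63756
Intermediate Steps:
z(a, t) = 7*a (z(a, t) = -(-7)*a = 7*a)
u(B, V) = 16 + B + V² (u(B, V) = (1*B + V*V) + 16 = (B + V²) + 16 = 16 + B + V²)
(329 + u(2, z(1, -3)))*(-107 - 54) = (329 + (16 + 2 + (7*1)²))*(-107 - 54) = (329 + (16 + 2 + 7²))*(-161) = (329 + (16 + 2 + 49))*(-161) = (329 + 67)*(-161) = 396*(-161) = -63756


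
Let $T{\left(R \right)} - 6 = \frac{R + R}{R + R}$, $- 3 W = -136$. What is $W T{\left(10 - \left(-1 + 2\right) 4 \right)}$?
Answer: $\frac{952}{3} \approx 317.33$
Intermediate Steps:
$W = \frac{136}{3}$ ($W = \left(- \frac{1}{3}\right) \left(-136\right) = \frac{136}{3} \approx 45.333$)
$T{\left(R \right)} = 7$ ($T{\left(R \right)} = 6 + \frac{R + R}{R + R} = 6 + \frac{2 R}{2 R} = 6 + 2 R \frac{1}{2 R} = 6 + 1 = 7$)
$W T{\left(10 - \left(-1 + 2\right) 4 \right)} = \frac{136}{3} \cdot 7 = \frac{952}{3}$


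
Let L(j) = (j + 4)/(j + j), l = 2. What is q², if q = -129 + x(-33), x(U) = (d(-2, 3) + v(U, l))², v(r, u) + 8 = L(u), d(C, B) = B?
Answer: 218089/16 ≈ 13631.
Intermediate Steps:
L(j) = (4 + j)/(2*j) (L(j) = (4 + j)/((2*j)) = (4 + j)*(1/(2*j)) = (4 + j)/(2*j))
v(r, u) = -8 + (4 + u)/(2*u)
x(U) = 49/4 (x(U) = (3 + (-15/2 + 2/2))² = (3 + (-15/2 + 2*(½)))² = (3 + (-15/2 + 1))² = (3 - 13/2)² = (-7/2)² = 49/4)
q = -467/4 (q = -129 + 49/4 = -467/4 ≈ -116.75)
q² = (-467/4)² = 218089/16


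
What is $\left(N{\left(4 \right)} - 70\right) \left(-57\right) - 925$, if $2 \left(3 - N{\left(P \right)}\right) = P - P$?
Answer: $2894$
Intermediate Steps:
$N{\left(P \right)} = 3$ ($N{\left(P \right)} = 3 - \frac{P - P}{2} = 3 - 0 = 3 + 0 = 3$)
$\left(N{\left(4 \right)} - 70\right) \left(-57\right) - 925 = \left(3 - 70\right) \left(-57\right) - 925 = \left(-67\right) \left(-57\right) - 925 = 3819 - 925 = 2894$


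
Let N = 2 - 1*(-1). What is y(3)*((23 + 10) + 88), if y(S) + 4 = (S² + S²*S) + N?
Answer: 4235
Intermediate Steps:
N = 3 (N = 2 + 1 = 3)
y(S) = -1 + S² + S³ (y(S) = -4 + ((S² + S²*S) + 3) = -4 + ((S² + S³) + 3) = -4 + (3 + S² + S³) = -1 + S² + S³)
y(3)*((23 + 10) + 88) = (-1 + 3² + 3³)*((23 + 10) + 88) = (-1 + 9 + 27)*(33 + 88) = 35*121 = 4235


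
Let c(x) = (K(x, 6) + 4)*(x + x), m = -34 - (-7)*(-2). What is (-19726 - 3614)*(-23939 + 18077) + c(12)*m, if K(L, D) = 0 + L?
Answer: 136800648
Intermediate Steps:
K(L, D) = L
m = -48 (m = -34 - 1*14 = -34 - 14 = -48)
c(x) = 2*x*(4 + x) (c(x) = (x + 4)*(x + x) = (4 + x)*(2*x) = 2*x*(4 + x))
(-19726 - 3614)*(-23939 + 18077) + c(12)*m = (-19726 - 3614)*(-23939 + 18077) + (2*12*(4 + 12))*(-48) = -23340*(-5862) + (2*12*16)*(-48) = 136819080 + 384*(-48) = 136819080 - 18432 = 136800648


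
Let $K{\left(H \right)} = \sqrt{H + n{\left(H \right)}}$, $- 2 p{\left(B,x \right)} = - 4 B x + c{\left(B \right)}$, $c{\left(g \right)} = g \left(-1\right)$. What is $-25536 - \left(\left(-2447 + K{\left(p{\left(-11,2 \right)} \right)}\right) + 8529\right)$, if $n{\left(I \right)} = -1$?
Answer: $-31618 - \frac{i \sqrt{202}}{2} \approx -31618.0 - 7.1063 i$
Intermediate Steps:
$c{\left(g \right)} = - g$
$p{\left(B,x \right)} = \frac{B}{2} + 2 B x$ ($p{\left(B,x \right)} = - \frac{- 4 B x - B}{2} = - \frac{- B - 4 B x}{2} = \frac{B}{2} + 2 B x$)
$K{\left(H \right)} = \sqrt{-1 + H}$ ($K{\left(H \right)} = \sqrt{H - 1} = \sqrt{-1 + H}$)
$-25536 - \left(\left(-2447 + K{\left(p{\left(-11,2 \right)} \right)}\right) + 8529\right) = -25536 - \left(\left(-2447 + \sqrt{-1 + \frac{1}{2} \left(-11\right) \left(1 + 4 \cdot 2\right)}\right) + 8529\right) = -25536 - \left(\left(-2447 + \sqrt{-1 + \frac{1}{2} \left(-11\right) \left(1 + 8\right)}\right) + 8529\right) = -25536 - \left(\left(-2447 + \sqrt{-1 + \frac{1}{2} \left(-11\right) 9}\right) + 8529\right) = -25536 - \left(\left(-2447 + \sqrt{-1 - \frac{99}{2}}\right) + 8529\right) = -25536 - \left(\left(-2447 + \sqrt{- \frac{101}{2}}\right) + 8529\right) = -25536 - \left(\left(-2447 + \frac{i \sqrt{202}}{2}\right) + 8529\right) = -25536 - \left(6082 + \frac{i \sqrt{202}}{2}\right) = -31618 - \frac{i \sqrt{202}}{2}$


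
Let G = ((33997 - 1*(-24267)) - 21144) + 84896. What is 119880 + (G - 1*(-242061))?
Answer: 483957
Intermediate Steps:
G = 122016 (G = ((33997 + 24267) - 21144) + 84896 = (58264 - 21144) + 84896 = 37120 + 84896 = 122016)
119880 + (G - 1*(-242061)) = 119880 + (122016 - 1*(-242061)) = 119880 + (122016 + 242061) = 119880 + 364077 = 483957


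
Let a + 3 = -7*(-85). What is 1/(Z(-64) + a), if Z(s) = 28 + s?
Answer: 1/556 ≈ 0.0017986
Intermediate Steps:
a = 592 (a = -3 - 7*(-85) = -3 + 595 = 592)
1/(Z(-64) + a) = 1/((28 - 64) + 592) = 1/(-36 + 592) = 1/556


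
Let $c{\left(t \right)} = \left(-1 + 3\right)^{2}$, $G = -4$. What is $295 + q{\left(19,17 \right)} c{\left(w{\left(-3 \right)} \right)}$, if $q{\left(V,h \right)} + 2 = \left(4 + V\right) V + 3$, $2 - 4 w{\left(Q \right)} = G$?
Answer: $2047$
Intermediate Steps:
$w{\left(Q \right)} = \frac{3}{2}$ ($w{\left(Q \right)} = \frac{1}{2} - -1 = \frac{1}{2} + 1 = \frac{3}{2}$)
$q{\left(V,h \right)} = 1 + V \left(4 + V\right)$ ($q{\left(V,h \right)} = -2 + \left(\left(4 + V\right) V + 3\right) = -2 + \left(V \left(4 + V\right) + 3\right) = -2 + \left(3 + V \left(4 + V\right)\right) = 1 + V \left(4 + V\right)$)
$c{\left(t \right)} = 4$ ($c{\left(t \right)} = 2^{2} = 4$)
$295 + q{\left(19,17 \right)} c{\left(w{\left(-3 \right)} \right)} = 295 + \left(1 + 19^{2} + 4 \cdot 19\right) 4 = 295 + \left(1 + 361 + 76\right) 4 = 295 + 438 \cdot 4 = 295 + 1752 = 2047$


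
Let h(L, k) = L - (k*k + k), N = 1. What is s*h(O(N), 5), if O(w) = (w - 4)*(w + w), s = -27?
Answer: 972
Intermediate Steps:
O(w) = 2*w*(-4 + w) (O(w) = (-4 + w)*(2*w) = 2*w*(-4 + w))
h(L, k) = L - k - k² (h(L, k) = L - (k² + k) = L - (k + k²) = L + (-k - k²) = L - k - k²)
s*h(O(N), 5) = -27*(2*1*(-4 + 1) - 1*5 - 1*5²) = -27*(2*1*(-3) - 5 - 1*25) = -27*(-6 - 5 - 25) = -27*(-36) = 972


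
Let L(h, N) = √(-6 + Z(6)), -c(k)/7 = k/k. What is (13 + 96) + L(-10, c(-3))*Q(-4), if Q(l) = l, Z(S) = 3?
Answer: 109 - 4*I*√3 ≈ 109.0 - 6.9282*I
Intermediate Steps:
c(k) = -7 (c(k) = -7*k/k = -7*1 = -7)
L(h, N) = I*√3 (L(h, N) = √(-6 + 3) = √(-3) = I*√3)
(13 + 96) + L(-10, c(-3))*Q(-4) = (13 + 96) + (I*√3)*(-4) = 109 - 4*I*√3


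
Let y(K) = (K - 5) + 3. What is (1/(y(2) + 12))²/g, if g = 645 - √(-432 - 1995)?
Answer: 215/20085696 + I*√2427/60257088 ≈ 1.0704e-5 + 8.1757e-7*I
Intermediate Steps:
y(K) = -2 + K (y(K) = (-5 + K) + 3 = -2 + K)
g = 645 - I*√2427 (g = 645 - √(-2427) = 645 - I*√2427 ≈ 645.0 - 49.265*I)
(1/(y(2) + 12))²/g = (1/((-2 + 2) + 12))²/(645 - I*√2427) = (1/(0 + 12))²/(645 - I*√2427) = (1/12)²/(645 - I*√2427) = 1/(144*(645 - I*√2427))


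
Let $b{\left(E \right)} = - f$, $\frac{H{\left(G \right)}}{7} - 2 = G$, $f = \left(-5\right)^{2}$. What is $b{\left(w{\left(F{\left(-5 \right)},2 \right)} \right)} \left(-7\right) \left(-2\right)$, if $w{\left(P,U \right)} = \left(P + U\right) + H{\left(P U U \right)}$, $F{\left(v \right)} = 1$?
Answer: $-350$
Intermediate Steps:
$f = 25$
$H{\left(G \right)} = 14 + 7 G$
$w{\left(P,U \right)} = 14 + P + U + 7 P U^{2}$ ($w{\left(P,U \right)} = \left(P + U\right) + \left(14 + 7 P U U\right) = \left(P + U\right) + \left(14 + 7 P U^{2}\right) = 14 + P + U + 7 P U^{2}$)
$b{\left(E \right)} = -25$ ($b{\left(E \right)} = \left(-1\right) 25 = -25$)
$b{\left(w{\left(F{\left(-5 \right)},2 \right)} \right)} \left(-7\right) \left(-2\right) = \left(-25\right) \left(-7\right) \left(-2\right) = 175 \left(-2\right) = -350$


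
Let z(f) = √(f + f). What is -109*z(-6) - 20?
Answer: -20 - 218*I*√3 ≈ -20.0 - 377.59*I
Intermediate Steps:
z(f) = √2*√f (z(f) = √(2*f) = √2*√f)
-109*z(-6) - 20 = -109*√2*√(-6) - 20 = -109*√2*I*√6 - 20 = -218*I*√3 - 20 = -20 - 218*I*√3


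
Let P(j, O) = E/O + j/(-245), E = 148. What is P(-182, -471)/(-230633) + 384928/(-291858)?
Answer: -11615020208518/8806664599915 ≈ -1.3189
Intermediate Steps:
P(j, O) = 148/O - j/245 (P(j, O) = 148/O + j/(-245) = 148/O + j*(-1/245) = 148/O - j/245)
P(-182, -471)/(-230633) + 384928/(-291858) = (148/(-471) - 1/245*(-182))/(-230633) + 384928/(-291858) = (148*(-1/471) + 26/35)*(-1/230633) + 384928*(-1/291858) = (-148/471 + 26/35)*(-1/230633) - 192464/145929 = (7066/16485)*(-1/230633) - 192464/145929 = -7066/3801985005 - 192464/145929 = -11615020208518/8806664599915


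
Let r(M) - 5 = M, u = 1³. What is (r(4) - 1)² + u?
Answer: 65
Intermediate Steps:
u = 1
r(M) = 5 + M
(r(4) - 1)² + u = ((5 + 4) - 1)² + 1 = (9 - 1)² + 1 = 8² + 1 = 64 + 1 = 65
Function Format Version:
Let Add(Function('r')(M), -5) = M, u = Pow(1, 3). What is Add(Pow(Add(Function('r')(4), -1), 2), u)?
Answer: 65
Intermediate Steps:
u = 1
Function('r')(M) = Add(5, M)
Add(Pow(Add(Function('r')(4), -1), 2), u) = Add(Pow(Add(Add(5, 4), -1), 2), 1) = Add(Pow(Add(9, -1), 2), 1) = Add(Pow(8, 2), 1) = Add(64, 1) = 65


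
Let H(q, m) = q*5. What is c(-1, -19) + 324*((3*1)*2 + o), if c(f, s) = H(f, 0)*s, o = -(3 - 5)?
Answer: 2687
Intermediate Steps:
o = 2 (o = -1*(-2) = 2)
H(q, m) = 5*q
c(f, s) = 5*f*s (c(f, s) = (5*f)*s = 5*f*s)
c(-1, -19) + 324*((3*1)*2 + o) = 5*(-1)*(-19) + 324*((3*1)*2 + 2) = 95 + 324*(3*2 + 2) = 95 + 324*(6 + 2) = 95 + 324*8 = 95 + 2592 = 2687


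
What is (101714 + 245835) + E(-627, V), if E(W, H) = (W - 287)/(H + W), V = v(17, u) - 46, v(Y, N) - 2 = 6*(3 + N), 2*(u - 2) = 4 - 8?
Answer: 226950411/653 ≈ 3.4755e+5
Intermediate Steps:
u = 0 (u = 2 + (4 - 8)/2 = 2 + (1/2)*(-4) = 2 - 2 = 0)
v(Y, N) = 20 + 6*N (v(Y, N) = 2 + 6*(3 + N) = 2 + (18 + 6*N) = 20 + 6*N)
V = -26 (V = (20 + 6*0) - 46 = (20 + 0) - 46 = 20 - 46 = -26)
E(W, H) = (-287 + W)/(H + W)
(101714 + 245835) + E(-627, V) = (101714 + 245835) + (-287 - 627)/(-26 - 627) = 347549 - 914/(-653) = 347549 - 1/653*(-914) = 347549 + 914/653 = 226950411/653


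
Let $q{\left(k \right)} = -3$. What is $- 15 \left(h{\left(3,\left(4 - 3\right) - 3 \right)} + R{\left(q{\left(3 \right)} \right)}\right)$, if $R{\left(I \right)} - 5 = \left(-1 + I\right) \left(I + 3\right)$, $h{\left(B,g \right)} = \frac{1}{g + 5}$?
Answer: $-80$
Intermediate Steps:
$h{\left(B,g \right)} = \frac{1}{5 + g}$
$R{\left(I \right)} = 5 + \left(-1 + I\right) \left(3 + I\right)$ ($R{\left(I \right)} = 5 + \left(-1 + I\right) \left(I + 3\right) = 5 + \left(-1 + I\right) \left(3 + I\right)$)
$- 15 \left(h{\left(3,\left(4 - 3\right) - 3 \right)} + R{\left(q{\left(3 \right)} \right)}\right) = - 15 \left(\frac{1}{5 + \left(\left(4 - 3\right) - 3\right)} + \left(2 + \left(-3\right)^{2} + 2 \left(-3\right)\right)\right) = - 15 \left(\frac{1}{5 + \left(1 - 3\right)} + \left(2 + 9 - 6\right)\right) = - 15 \left(\frac{1}{5 - 2} + 5\right) = - 15 \left(\frac{1}{3} + 5\right) = \left(-15\right) \frac{16}{3} = -80$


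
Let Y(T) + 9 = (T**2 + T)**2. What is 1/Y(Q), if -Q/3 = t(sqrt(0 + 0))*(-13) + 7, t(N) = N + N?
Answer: 1/176391 ≈ 5.6692e-6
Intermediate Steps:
t(N) = 2*N
Q = -21 (Q = -3*((2*sqrt(0 + 0))*(-13) + 7) = -3*((2*sqrt(0))*(-13) + 7) = -3*((2*0)*(-13) + 7) = -3*(0*(-13) + 7) = -3*(0 + 7) = -3*7 = -21)
Y(T) = -9 + (T + T**2)**2 (Y(T) = -9 + (T**2 + T)**2 = -9 + (T + T**2)**2)
1/Y(Q) = 1/(-9 + (-21)**2*(1 - 21)**2) = 1/(-9 + 441*(-20)**2) = 1/(-9 + 441*400) = 1/(-9 + 176400) = 1/176391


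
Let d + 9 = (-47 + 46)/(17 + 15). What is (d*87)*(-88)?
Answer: 276573/4 ≈ 69143.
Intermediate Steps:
d = -289/32 (d = -9 + (-47 + 46)/(17 + 15) = -9 - 1/32 = -289/32 ≈ -9.0313)
(d*87)*(-88) = -289/32*87*(-88) = -25143/32*(-88) = 276573/4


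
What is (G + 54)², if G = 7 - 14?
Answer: 2209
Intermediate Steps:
G = -7
(G + 54)² = (-7 + 54)² = 47² = 2209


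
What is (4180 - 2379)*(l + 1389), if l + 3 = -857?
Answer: 952729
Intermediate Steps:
l = -860 (l = -3 - 857 = -860)
(4180 - 2379)*(l + 1389) = (4180 - 2379)*(-860 + 1389) = 1801*529 = 952729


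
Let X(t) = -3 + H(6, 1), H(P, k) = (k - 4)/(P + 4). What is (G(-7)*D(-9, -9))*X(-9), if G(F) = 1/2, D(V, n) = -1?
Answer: 33/20 ≈ 1.6500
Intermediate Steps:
H(P, k) = (-4 + k)/(4 + P)
G(F) = ½
X(t) = -33/10 (X(t) = -3 + (-4 + 1)/(4 + 6) = -3 - 3/10 = -33/10)
(G(-7)*D(-9, -9))*X(-9) = ((½)*(-1))*(-33/10) = -½*(-33/10) = 33/20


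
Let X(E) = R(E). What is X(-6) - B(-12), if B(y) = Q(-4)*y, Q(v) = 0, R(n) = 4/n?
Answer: -⅔ ≈ -0.66667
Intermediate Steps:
B(y) = 0 (B(y) = 0*y = 0)
X(E) = 4/E
X(-6) - B(-12) = 4/(-6) - 1*0 = 4*(-⅙) + 0 = -⅔ + 0 = -⅔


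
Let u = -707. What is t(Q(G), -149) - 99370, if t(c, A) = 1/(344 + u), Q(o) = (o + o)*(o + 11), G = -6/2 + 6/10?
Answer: -36071311/363 ≈ -99370.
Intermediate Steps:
G = -12/5 (G = -6*½ + 6*(⅒) = -3 + ⅗ = -12/5 ≈ -2.4000)
Q(o) = 2*o*(11 + o) (Q(o) = (2*o)*(11 + o) = 2*o*(11 + o))
t(c, A) = -1/363 (t(c, A) = 1/(344 - 707) = 1/(-363) = -1/363)
t(Q(G), -149) - 99370 = -1/363 - 99370 = -36071311/363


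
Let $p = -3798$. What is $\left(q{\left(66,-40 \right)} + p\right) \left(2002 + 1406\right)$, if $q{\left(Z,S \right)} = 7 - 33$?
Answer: $-13032192$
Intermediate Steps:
$q{\left(Z,S \right)} = -26$
$\left(q{\left(66,-40 \right)} + p\right) \left(2002 + 1406\right) = \left(-26 - 3798\right) \left(2002 + 1406\right) = \left(-3824\right) 3408 = -13032192$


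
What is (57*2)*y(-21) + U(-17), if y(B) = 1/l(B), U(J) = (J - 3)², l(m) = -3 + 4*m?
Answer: 11562/29 ≈ 398.69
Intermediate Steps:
U(J) = (-3 + J)²
y(B) = 1/(-3 + 4*B)
(57*2)*y(-21) + U(-17) = (57*2)/(-3 + 4*(-21)) + (-3 - 17)² = 114/(-3 - 84) + (-20)² = 114/(-87) + 400 = 114*(-1/87) + 400 = -38/29 + 400 = 11562/29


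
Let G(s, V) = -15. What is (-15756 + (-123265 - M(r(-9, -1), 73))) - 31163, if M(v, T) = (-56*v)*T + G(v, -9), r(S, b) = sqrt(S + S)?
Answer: -170169 + 12264*I*sqrt(2) ≈ -1.7017e+5 + 17344.0*I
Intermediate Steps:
r(S, b) = sqrt(2)*sqrt(S) (r(S, b) = sqrt(2*S) = sqrt(2)*sqrt(S))
M(v, T) = -15 - 56*T*v (M(v, T) = (-56*v)*T - 15 = -56*T*v - 15 = -15 - 56*T*v)
(-15756 + (-123265 - M(r(-9, -1), 73))) - 31163 = (-15756 + (-123265 - (-15 - 56*73*sqrt(2)*sqrt(-9)))) - 31163 = (-15756 + (-123265 - (-15 - 56*73*sqrt(2)*(3*I)))) - 31163 = (-15756 + (-123265 - (-15 - 56*73*3*I*sqrt(2)))) - 31163 = (-15756 + (-123265 - (-15 - 12264*I*sqrt(2)))) - 31163 = (-15756 + (-123265 + (15 + 12264*I*sqrt(2)))) - 31163 = (-15756 + (-123250 + 12264*I*sqrt(2))) - 31163 = (-139006 + 12264*I*sqrt(2)) - 31163 = -170169 + 12264*I*sqrt(2)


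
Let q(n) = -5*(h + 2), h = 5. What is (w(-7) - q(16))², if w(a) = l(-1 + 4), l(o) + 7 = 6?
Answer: 1156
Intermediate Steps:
l(o) = -1 (l(o) = -7 + 6 = -1)
w(a) = -1
q(n) = -35 (q(n) = -5*(5 + 2) = -5*7 = -35)
(w(-7) - q(16))² = (-1 - 1*(-35))² = (-1 + 35)² = 34² = 1156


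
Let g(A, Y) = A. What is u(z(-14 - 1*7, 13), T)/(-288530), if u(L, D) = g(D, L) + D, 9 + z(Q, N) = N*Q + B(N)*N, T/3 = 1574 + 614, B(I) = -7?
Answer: -6564/144265 ≈ -0.045500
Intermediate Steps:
T = 6564 (T = 3*(1574 + 614) = 3*2188 = 6564)
z(Q, N) = -9 - 7*N + N*Q (z(Q, N) = -9 + (N*Q - 7*N) = -9 + (-7*N + N*Q) = -9 - 7*N + N*Q)
u(L, D) = 2*D (u(L, D) = D + D = 2*D)
u(z(-14 - 1*7, 13), T)/(-288530) = (2*6564)/(-288530) = 13128*(-1/288530) = -6564/144265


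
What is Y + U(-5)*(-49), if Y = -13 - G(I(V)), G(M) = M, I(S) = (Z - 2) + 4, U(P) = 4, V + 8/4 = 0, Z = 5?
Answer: -216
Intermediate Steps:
V = -2 (V = -2 + 0 = -2)
I(S) = 7 (I(S) = (5 - 2) + 4 = 3 + 4 = 7)
Y = -20 (Y = -13 - 1*7 = -13 - 7 = -20)
Y + U(-5)*(-49) = -20 + 4*(-49) = -20 - 196 = -216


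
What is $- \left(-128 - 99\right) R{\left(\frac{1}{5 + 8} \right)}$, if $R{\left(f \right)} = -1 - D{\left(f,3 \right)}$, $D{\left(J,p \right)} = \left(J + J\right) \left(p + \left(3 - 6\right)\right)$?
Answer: $-227$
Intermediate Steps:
$D{\left(J,p \right)} = 2 J \left(-3 + p\right)$ ($D{\left(J,p \right)} = 2 J \left(p + \left(3 - 6\right)\right) = 2 J \left(p - 3\right) = 2 J \left(-3 + p\right)$)
$R{\left(f \right)} = -1$ ($R{\left(f \right)} = -1 - 2 f \left(-3 + 3\right) = -1 - 2 f 0 = -1 - 0 = -1 + 0 = -1$)
$- \left(-128 - 99\right) R{\left(\frac{1}{5 + 8} \right)} = - \left(-128 - 99\right) \left(-1\right) = - \left(-227\right) \left(-1\right) = \left(-1\right) 227 = -227$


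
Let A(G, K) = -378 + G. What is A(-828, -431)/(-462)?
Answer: 201/77 ≈ 2.6104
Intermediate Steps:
A(-828, -431)/(-462) = (-378 - 828)/(-462) = -1206*(-1/462) = 201/77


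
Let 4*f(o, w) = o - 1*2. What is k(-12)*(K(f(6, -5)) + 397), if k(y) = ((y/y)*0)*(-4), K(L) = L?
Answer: 0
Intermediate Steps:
f(o, w) = -½ + o/4 (f(o, w) = (o - 1*2)/4 = (o - 2)/4 = (-2 + o)/4 = -½ + o/4)
k(y) = 0 (k(y) = (1*0)*(-4) = 0*(-4) = 0)
k(-12)*(K(f(6, -5)) + 397) = 0*((-½ + (¼)*6) + 397) = 0*((-½ + 3/2) + 397) = 0*(1 + 397) = 0*398 = 0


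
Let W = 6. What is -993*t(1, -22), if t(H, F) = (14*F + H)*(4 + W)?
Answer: 3048510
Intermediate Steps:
t(H, F) = 10*H + 140*F (t(H, F) = (14*F + H)*(4 + 6) = (H + 14*F)*10 = 10*H + 140*F)
-993*t(1, -22) = -993*(10*1 + 140*(-22)) = -993*(10 - 3080) = -993*(-3070) = 3048510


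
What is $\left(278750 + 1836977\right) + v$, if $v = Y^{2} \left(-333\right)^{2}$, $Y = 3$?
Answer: $3113728$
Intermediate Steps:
$v = 998001$ ($v = 3^{2} \left(-333\right)^{2} = 9 \cdot 110889 = 998001$)
$\left(278750 + 1836977\right) + v = \left(278750 + 1836977\right) + 998001 = 2115727 + 998001 = 3113728$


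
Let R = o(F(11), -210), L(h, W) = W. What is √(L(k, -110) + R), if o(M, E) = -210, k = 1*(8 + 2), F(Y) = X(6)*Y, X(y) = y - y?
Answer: 8*I*√5 ≈ 17.889*I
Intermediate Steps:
X(y) = 0
F(Y) = 0 (F(Y) = 0*Y = 0)
k = 10 (k = 1*10 = 10)
R = -210
√(L(k, -110) + R) = √(-110 - 210) = √(-320) = 8*I*√5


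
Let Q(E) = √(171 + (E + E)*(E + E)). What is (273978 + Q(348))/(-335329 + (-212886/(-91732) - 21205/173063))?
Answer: -724919080441908/887242029653401 - 7937707558*√53843/887242029653401 ≈ -0.81912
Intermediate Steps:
Q(E) = √(171 + 4*E²) (Q(E) = √(171 + (2*E)*(2*E)) = √(171 + 4*E²))
(273978 + Q(348))/(-335329 + (-212886/(-91732) - 21205/173063)) = (273978 + √(171 + 4*348²))/(-335329 + (-212886/(-91732) - 21205/173063)) = (273978 + √(171 + 4*121104))/(-335329 + (-212886*(-1/91732) - 21205*1/173063)) = (273978 + √(171 + 484416))/(-335329 + (106443/45866 - 21205/173063)) = (273978 + √484587)/(-335329 + 17448756379/7937707558) = (273978 + 3*√53843)/(-2661726088960203/7937707558) = (273978 + 3*√53843)*(-7937707558/2661726088960203) = -724919080441908/887242029653401 - 7937707558*√53843/887242029653401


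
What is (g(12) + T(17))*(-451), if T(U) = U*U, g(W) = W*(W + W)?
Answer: -260227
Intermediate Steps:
g(W) = 2*W² (g(W) = W*(2*W) = 2*W²)
T(U) = U²
(g(12) + T(17))*(-451) = (2*12² + 17²)*(-451) = (2*144 + 289)*(-451) = (288 + 289)*(-451) = 577*(-451) = -260227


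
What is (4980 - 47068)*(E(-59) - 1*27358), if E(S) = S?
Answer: 1153926696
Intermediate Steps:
(4980 - 47068)*(E(-59) - 1*27358) = (4980 - 47068)*(-59 - 1*27358) = -42088*(-59 - 27358) = -42088*(-27417) = 1153926696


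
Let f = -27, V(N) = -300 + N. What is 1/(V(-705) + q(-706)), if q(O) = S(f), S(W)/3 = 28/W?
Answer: -9/9073 ≈ -0.00099195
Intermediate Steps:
S(W) = 84/W (S(W) = 3*(28/W) = 84/W)
q(O) = -28/9 (q(O) = 84/(-27) = 84*(-1/27) = -28/9)
1/(V(-705) + q(-706)) = 1/((-300 - 705) - 28/9) = 1/(-1005 - 28/9) = 1/(-9073/9) = -9/9073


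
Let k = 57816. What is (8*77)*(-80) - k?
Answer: -107096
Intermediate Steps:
(8*77)*(-80) - k = (8*77)*(-80) - 1*57816 = 616*(-80) - 57816 = -49280 - 57816 = -107096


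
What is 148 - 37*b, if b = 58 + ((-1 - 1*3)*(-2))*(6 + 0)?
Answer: -3774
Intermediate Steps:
b = 106 (b = 58 + ((-1 - 3)*(-2))*6 = 58 - 4*(-2)*6 = 58 + 8*6 = 58 + 48 = 106)
148 - 37*b = 148 - 37*106 = 148 - 3922 = -3774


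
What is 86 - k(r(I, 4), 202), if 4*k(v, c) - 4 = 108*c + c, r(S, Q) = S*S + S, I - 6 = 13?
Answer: -10839/2 ≈ -5419.5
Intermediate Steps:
I = 19 (I = 6 + 13 = 19)
r(S, Q) = S + S**2 (r(S, Q) = S**2 + S = S + S**2)
k(v, c) = 1 + 109*c/4 (k(v, c) = 1 + (108*c + c)/4 = 1 + (109*c)/4 = 1 + 109*c/4)
86 - k(r(I, 4), 202) = 86 - (1 + (109/4)*202) = 86 - (1 + 11009/2) = 86 - 1*11011/2 = 86 - 11011/2 = -10839/2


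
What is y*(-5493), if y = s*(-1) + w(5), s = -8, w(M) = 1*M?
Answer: -71409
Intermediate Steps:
w(M) = M
y = 13 (y = -8*(-1) + 5 = 8 + 5 = 13)
y*(-5493) = 13*(-5493) = -71409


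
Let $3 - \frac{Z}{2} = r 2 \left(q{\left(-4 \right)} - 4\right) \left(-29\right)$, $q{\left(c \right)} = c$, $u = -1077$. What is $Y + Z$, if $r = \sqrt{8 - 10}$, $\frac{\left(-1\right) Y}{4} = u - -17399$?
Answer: $-65282 - 928 i \sqrt{2} \approx -65282.0 - 1312.4 i$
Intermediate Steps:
$Y = -65288$ ($Y = - 4 \left(-1077 - -17399\right) = - 4 \left(-1077 + 17399\right) = \left(-4\right) 16322 = -65288$)
$r = i \sqrt{2}$ ($r = \sqrt{-2} = i \sqrt{2} \approx 1.4142 i$)
$Z = 6 - 928 i \sqrt{2}$ ($Z = 6 - 2 i \sqrt{2} \cdot 2 \left(-4 - 4\right) \left(-29\right) = 6 - 2 i \sqrt{2} \cdot 2 \left(-8\right) \left(-29\right) = 6 - 2 i \sqrt{2} \left(-16\right) \left(-29\right) = 6 - 2 - 16 i \sqrt{2} \left(-29\right) = 6 - 2 \cdot 464 i \sqrt{2} = 6 - 928 i \sqrt{2} \approx 6.0 - 1312.4 i$)
$Y + Z = -65288 + \left(6 - 928 i \sqrt{2}\right) = -65282 - 928 i \sqrt{2}$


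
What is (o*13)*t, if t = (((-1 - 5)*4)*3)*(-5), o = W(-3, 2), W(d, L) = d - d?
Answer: 0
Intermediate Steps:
W(d, L) = 0
o = 0
t = 360 (t = (-6*4*3)*(-5) = -24*3*(-5) = -72*(-5) = 360)
(o*13)*t = (0*13)*360 = 0*360 = 0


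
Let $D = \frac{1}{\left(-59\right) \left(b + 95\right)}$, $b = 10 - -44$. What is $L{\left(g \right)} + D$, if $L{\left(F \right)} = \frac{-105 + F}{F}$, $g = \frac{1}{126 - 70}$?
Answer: $- \frac{51682290}{8791} \approx -5879.0$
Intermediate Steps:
$b = 54$ ($b = 10 + 44 = 54$)
$g = \frac{1}{56} \approx 0.017857$
$L{\left(F \right)} = \frac{-105 + F}{F}$
$D = - \frac{1}{8791}$ ($D = \frac{1}{\left(-59\right) \left(54 + 95\right)} = \frac{1}{\left(-59\right) 149} = \frac{1}{-8791} = - \frac{1}{8791} \approx -0.00011375$)
$L{\left(g \right)} + D = \frac{1}{\frac{1}{56}} \left(-105 + \frac{1}{56}\right) - \frac{1}{8791} = 56 \left(- \frac{5879}{56}\right) - \frac{1}{8791} = -5879 - \frac{1}{8791} = - \frac{51682290}{8791}$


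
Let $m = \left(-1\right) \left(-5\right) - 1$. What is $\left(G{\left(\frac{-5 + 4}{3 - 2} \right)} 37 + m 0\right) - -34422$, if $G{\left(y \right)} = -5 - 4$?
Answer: $34089$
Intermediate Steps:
$m = 4$ ($m = 5 - 1 = 4$)
$G{\left(y \right)} = -9$
$\left(G{\left(\frac{-5 + 4}{3 - 2} \right)} 37 + m 0\right) - -34422 = \left(\left(-9\right) 37 + 4 \cdot 0\right) - -34422 = \left(-333 + 0\right) + 34422 = -333 + 34422 = 34089$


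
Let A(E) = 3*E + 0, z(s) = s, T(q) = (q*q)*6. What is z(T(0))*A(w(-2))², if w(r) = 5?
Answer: 0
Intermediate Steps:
T(q) = 6*q² (T(q) = q²*6 = 6*q²)
A(E) = 3*E
z(T(0))*A(w(-2))² = (6*0²)*(3*5)² = (6*0)*15² = 0*225 = 0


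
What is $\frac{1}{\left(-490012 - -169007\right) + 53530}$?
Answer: $- \frac{1}{267475} \approx -3.7387 \cdot 10^{-6}$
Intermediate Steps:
$\frac{1}{\left(-490012 - -169007\right) + 53530} = \frac{1}{\left(-490012 + 169007\right) + 53530} = \frac{1}{-321005 + 53530} = \frac{1}{-267475} = - \frac{1}{267475}$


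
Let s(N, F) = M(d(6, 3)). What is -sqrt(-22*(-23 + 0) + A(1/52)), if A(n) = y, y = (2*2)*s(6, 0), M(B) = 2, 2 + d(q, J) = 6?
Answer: -sqrt(514) ≈ -22.672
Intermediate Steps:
d(q, J) = 4 (d(q, J) = -2 + 6 = 4)
s(N, F) = 2
y = 8 (y = (2*2)*2 = 4*2 = 8)
A(n) = 8
-sqrt(-22*(-23 + 0) + A(1/52)) = -sqrt(-22*(-23 + 0) + 8) = -sqrt(-22*(-23) + 8) = -sqrt(506 + 8) = -sqrt(514)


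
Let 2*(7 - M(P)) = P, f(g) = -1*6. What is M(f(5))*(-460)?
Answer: -4600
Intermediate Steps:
f(g) = -6
M(P) = 7 - P/2
M(f(5))*(-460) = (7 - ½*(-6))*(-460) = (7 + 3)*(-460) = 10*(-460) = -4600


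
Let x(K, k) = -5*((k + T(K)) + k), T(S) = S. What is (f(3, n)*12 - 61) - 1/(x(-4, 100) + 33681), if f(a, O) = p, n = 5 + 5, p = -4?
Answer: -3564410/32701 ≈ -109.00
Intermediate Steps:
n = 10
f(a, O) = -4
x(K, k) = -10*k - 5*K (x(K, k) = -5*((k + K) + k) = -5*((K + k) + k) = -5*(K + 2*k) = -10*k - 5*K)
(f(3, n)*12 - 61) - 1/(x(-4, 100) + 33681) = (-4*12 - 61) - 1/((-10*100 - 5*(-4)) + 33681) = (-48 - 61) - 1/((-1000 + 20) + 33681) = -109 - 1/(-980 + 33681) = -109 - 1/32701 = -3564410/32701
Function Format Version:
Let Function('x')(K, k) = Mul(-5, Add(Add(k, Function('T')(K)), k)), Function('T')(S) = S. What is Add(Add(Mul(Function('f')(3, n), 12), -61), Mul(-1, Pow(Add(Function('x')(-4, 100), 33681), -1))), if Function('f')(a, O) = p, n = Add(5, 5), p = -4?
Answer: Rational(-3564410, 32701) ≈ -109.00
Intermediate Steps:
n = 10
Function('f')(a, O) = -4
Function('x')(K, k) = Add(Mul(-10, k), Mul(-5, K)) (Function('x')(K, k) = Mul(-5, Add(Add(k, K), k)) = Mul(-5, Add(Add(K, k), k)) = Mul(-5, Add(K, Mul(2, k))) = Add(Mul(-10, k), Mul(-5, K)))
Add(Add(Mul(Function('f')(3, n), 12), -61), Mul(-1, Pow(Add(Function('x')(-4, 100), 33681), -1))) = Add(Add(Mul(-4, 12), -61), Mul(-1, Pow(Add(Add(Mul(-10, 100), Mul(-5, -4)), 33681), -1))) = Add(Add(-48, -61), Mul(-1, Pow(Add(Add(-1000, 20), 33681), -1))) = Add(-109, Mul(-1, Pow(Add(-980, 33681), -1))) = Add(-109, Mul(-1, Pow(32701, -1))) = Add(-109, Mul(-1, Rational(1, 32701))) = Add(-109, Rational(-1, 32701)) = Rational(-3564410, 32701)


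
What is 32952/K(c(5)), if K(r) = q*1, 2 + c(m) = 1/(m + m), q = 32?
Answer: 4119/4 ≈ 1029.8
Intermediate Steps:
c(m) = -2 + 1/(2*m) (c(m) = -2 + 1/(m + m) = -2 + 1/(2*m))
K(r) = 32 (K(r) = 32*1 = 32)
32952/K(c(5)) = 32952/32 = 32952*(1/32) = 4119/4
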